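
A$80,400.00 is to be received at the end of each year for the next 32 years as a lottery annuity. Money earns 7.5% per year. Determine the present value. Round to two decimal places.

A$966,044.40

This is an ordinary annuity: 32 payments of A$80,400.00 at the end of each year.
Periodic rate r = 0.075 per year.
PV = PMT × [(1 − (1+r)^−n)/r] = 80,400 × [1 − (1+r)^−32] / r = A$966,044.40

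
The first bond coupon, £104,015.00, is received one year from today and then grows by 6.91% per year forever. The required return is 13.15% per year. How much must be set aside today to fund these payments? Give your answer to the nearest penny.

£1,666,907.05

Periodic rate r = 0.1315 per year.
Growing perpetuity (Gordon): PV = PMT₁ / (r − g) = 104,015 / (r − 0.0691) = £1,666,907.05.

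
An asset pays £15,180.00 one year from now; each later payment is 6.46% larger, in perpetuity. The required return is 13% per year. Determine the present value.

£232,110.09

Periodic rate r = 0.13 per year.
Growing perpetuity (Gordon): PV = PMT₁ / (r − g) = 15,180 / (r − 0.0646) = £232,110.09.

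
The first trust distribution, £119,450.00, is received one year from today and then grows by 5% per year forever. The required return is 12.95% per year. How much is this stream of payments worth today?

£1,502,515.72

Periodic rate r = 0.1295 per year.
Growing perpetuity (Gordon): PV = PMT₁ / (r − g) = 119,450 / (r − 0.05) = £1,502,515.72.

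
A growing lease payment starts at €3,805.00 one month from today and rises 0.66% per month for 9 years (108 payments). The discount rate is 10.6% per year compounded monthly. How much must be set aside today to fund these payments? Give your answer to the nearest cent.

€362,661.53

Periodic rate r = 0.106/12 per month; n is counted in months.
Growing ordinary annuity: PV = PMT₁ × [1 − ((1+g)/(1+r))^n] / (r − g) = 3,805 × [1 − ((1+0.0066)/(1+r))^108] / (r − 0.0066) = €362,661.53.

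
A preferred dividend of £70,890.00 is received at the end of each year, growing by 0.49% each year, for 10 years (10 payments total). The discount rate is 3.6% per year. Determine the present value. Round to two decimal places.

£598,855.52

Periodic rate r = 0.036 per year.
Growing ordinary annuity: PV = PMT₁ × [1 − ((1+g)/(1+r))^n] / (r − g) = 70,890 × [1 − ((1+0.0049)/(1+r))^10] / (r − 0.0049) = £598,855.52.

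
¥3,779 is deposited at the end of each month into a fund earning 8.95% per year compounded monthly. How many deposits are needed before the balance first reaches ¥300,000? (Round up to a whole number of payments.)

Periodic rate r = 0.0895/12 per month; n is counted in months.
Ordinary annuity FV: 300,000 = 3,779 × [((1+r)^n − 1)/r].
(1+r)^n = 1 + 300,000 × r / 3,779, so n = ln(1 + 300,000·r/3,779) / ln(1+r) = 62.58.
Round up to a whole number of payments: n = 63.

63 payments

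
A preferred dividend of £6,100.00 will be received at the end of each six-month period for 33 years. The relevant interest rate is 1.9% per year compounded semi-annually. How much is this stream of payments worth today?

This is an ordinary annuity: 66 payments of £6,100.00 at the end of each six-month period.
Periodic rate r = 0.019/2 per half-year; n is counted in half-years.
PV = PMT × [(1 − (1+r)^−n)/r] = 6,100 × [1 − (1+r)^−66] / r = £298,081.14

£298,081.14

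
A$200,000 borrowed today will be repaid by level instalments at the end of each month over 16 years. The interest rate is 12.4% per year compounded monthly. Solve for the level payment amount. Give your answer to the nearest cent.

Level ordinary annuity; solve PV = PMT × [(1 − (1+r)^−n)/r] for PMT.
Periodic rate r = 0.124/12 per month; n is counted in months.
With n = 192: PMT = 200,000 / ([(1 − (1+r)^−n)/r]) = A$2,400.10

A$2,400.10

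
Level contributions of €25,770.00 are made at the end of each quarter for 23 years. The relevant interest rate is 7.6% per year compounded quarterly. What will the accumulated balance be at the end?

This is an ordinary annuity: 92 deposits of €25,770.00 at the end of each quarter.
Periodic rate r = 0.076/4 per quarter; n is counted in quarters.
FV = PMT × [((1+r)^n − 1)/r] = 25,770 × [(1+r)^92 − 1] / r = €6,306,453.43

€6,306,453.43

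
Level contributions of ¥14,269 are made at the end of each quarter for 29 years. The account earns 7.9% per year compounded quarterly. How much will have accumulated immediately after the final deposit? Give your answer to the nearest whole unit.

¥6,261,407

This is an ordinary annuity: 116 deposits of ¥14,269 at the end of each quarter.
Periodic rate r = 0.079/4 per quarter; n is counted in quarters.
FV = PMT × [((1+r)^n − 1)/r] = 14,269 × [(1+r)^116 − 1] / r = ¥6,261,407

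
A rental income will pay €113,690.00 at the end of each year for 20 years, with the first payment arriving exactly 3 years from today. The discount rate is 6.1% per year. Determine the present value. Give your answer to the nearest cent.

€1,149,036.87

Ordinary annuity of 20 payments, first payment at period 3.
Periodic rate r = 0.061 per year.
The ordinary-annuity PV formula values the stream one period before the first payment (period 2); discount that back 2 periods:
PV₀ = 113,690 × [1 − (1+r)^−20] / r × (1+r)^−2 = €1,149,036.87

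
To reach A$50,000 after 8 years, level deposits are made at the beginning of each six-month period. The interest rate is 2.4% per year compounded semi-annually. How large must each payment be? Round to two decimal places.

A$2,819.42

Level annuity due; solve FV = PMT × [((1+r)^n − 1)/r] × (1+r) for PMT.
Periodic rate r = 0.024/2 per half-year; n is counted in half-years.
With n = 16: PMT = 50,000 / ([((1+r)^n − 1)/r] × (1+r)) = A$2,819.42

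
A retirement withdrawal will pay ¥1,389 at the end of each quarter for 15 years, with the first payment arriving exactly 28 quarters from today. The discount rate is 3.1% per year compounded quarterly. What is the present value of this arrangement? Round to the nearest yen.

¥53,944

Ordinary annuity of 60 payments, first payment at period 28.
Periodic rate r = 0.031/4 per quarter; n is counted in quarters.
The ordinary-annuity PV formula values the stream one period before the first payment (period 27); discount that back 27 periods:
PV₀ = 1,389 × [1 − (1+r)^−60] / r × (1+r)^−27 = ¥53,944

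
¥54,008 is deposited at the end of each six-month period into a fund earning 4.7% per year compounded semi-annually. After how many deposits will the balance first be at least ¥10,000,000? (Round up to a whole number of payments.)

73 payments

Periodic rate r = 0.047/2 per half-year; n is counted in half-years.
Ordinary annuity FV: 10,000,000 = 54,008 × [((1+r)^n − 1)/r].
(1+r)^n = 1 + 10,000,000 × r / 54,008, so n = ln(1 + 10,000,000·r/54,008) / ln(1+r) = 72.21.
Round up to a whole number of payments: n = 73.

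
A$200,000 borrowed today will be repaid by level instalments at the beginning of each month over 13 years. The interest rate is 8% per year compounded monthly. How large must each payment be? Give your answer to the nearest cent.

A$2,052.46

Level annuity due; solve PV = PMT × [(1 − (1+r)^−n)/r] × (1+r) for PMT.
Periodic rate r = 0.08/12 per month; n is counted in months.
With n = 156: PMT = 200,000 / ([(1 − (1+r)^−n)/r] × (1+r)) = A$2,052.46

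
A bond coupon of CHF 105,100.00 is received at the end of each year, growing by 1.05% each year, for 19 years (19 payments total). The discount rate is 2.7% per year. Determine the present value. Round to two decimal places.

CHF 1,687,276.79

Periodic rate r = 0.027 per year.
Growing ordinary annuity: PV = PMT₁ × [1 − ((1+g)/(1+r))^n] / (r − g) = 105,100 × [1 − ((1+0.0105)/(1+r))^19] / (r − 0.0105) = CHF 1,687,276.79.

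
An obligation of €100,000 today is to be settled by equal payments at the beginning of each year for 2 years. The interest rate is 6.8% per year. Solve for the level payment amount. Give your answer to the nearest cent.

€51,644.10

Level annuity due; solve PV = PMT × [(1 − (1+r)^−n)/r] × (1+r) for PMT.
Periodic rate r = 0.068 per year.
With n = 2: PMT = 100,000 / ([(1 − (1+r)^−n)/r] × (1+r)) = €51,644.10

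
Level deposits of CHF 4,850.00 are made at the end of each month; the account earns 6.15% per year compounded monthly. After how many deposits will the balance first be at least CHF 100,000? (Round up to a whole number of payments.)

Periodic rate r = 0.0615/12 per month; n is counted in months.
Ordinary annuity FV: 100,000 = 4,850 × [((1+r)^n − 1)/r].
(1+r)^n = 1 + 100,000 × r / 4,850, so n = ln(1 + 100,000·r/4,850) / ln(1+r) = 19.65.
Round up to a whole number of payments: n = 20.

20 payments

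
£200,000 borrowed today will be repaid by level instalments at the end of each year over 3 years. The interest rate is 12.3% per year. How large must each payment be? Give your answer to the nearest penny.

Level ordinary annuity; solve PV = PMT × [(1 − (1+r)^−n)/r] for PMT.
Periodic rate r = 0.123 per year.
With n = 3: PMT = 200,000 / ([(1 − (1+r)^−n)/r]) = £83,699.40

£83,699.40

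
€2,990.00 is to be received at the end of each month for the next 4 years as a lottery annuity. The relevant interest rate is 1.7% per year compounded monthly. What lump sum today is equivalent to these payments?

This is an ordinary annuity: 48 payments of €2,990.00 at the end of each month.
Periodic rate r = 0.017/12 per month; n is counted in months.
PV = PMT × [(1 − (1+r)^−n)/r] = 2,990 × [1 − (1+r)^−48] / r = €138,654.18

€138,654.18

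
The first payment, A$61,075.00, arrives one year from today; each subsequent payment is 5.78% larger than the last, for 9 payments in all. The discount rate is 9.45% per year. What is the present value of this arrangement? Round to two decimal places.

A$439,869.69

Periodic rate r = 0.0945 per year.
Growing ordinary annuity: PV = PMT₁ × [1 − ((1+g)/(1+r))^n] / (r − g) = 61,075 × [1 − ((1+0.0578)/(1+r))^9] / (r − 0.0578) = A$439,869.69.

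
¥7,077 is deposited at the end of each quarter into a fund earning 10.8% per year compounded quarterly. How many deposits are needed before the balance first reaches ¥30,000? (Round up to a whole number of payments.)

5 payments

Periodic rate r = 0.108/4 per quarter; n is counted in quarters.
Ordinary annuity FV: 30,000 = 7,077 × [((1+r)^n − 1)/r].
(1+r)^n = 1 + 30,000 × r / 7,077, so n = ln(1 + 30,000·r/7,077) / ln(1+r) = 4.07.
Round up to a whole number of payments: n = 5.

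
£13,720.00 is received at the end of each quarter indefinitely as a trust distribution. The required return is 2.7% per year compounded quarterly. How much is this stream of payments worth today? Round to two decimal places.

£2,032,592.59

Periodic rate r = 0.027/4 per quarter.
Level perpetuity: PV = PMT / r = 13,720 / (0.027/4) = £2,032,592.59.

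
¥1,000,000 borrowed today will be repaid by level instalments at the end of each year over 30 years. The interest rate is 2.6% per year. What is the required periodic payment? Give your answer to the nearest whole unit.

¥48,417

Level ordinary annuity; solve PV = PMT × [(1 − (1+r)^−n)/r] for PMT.
Periodic rate r = 0.026 per year.
With n = 30: PMT = 1,000,000 / ([(1 − (1+r)^−n)/r]) = ¥48,417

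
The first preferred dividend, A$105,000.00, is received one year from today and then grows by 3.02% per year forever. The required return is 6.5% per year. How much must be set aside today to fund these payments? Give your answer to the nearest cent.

A$3,017,241.38

Periodic rate r = 0.065 per year.
Growing perpetuity (Gordon): PV = PMT₁ / (r − g) = 105,000 / (r − 0.0302) = A$3,017,241.38.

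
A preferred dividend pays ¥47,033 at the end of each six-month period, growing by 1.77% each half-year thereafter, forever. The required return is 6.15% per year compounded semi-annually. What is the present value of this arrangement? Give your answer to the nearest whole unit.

Periodic rate r = 0.0615/2 per half-year.
Growing perpetuity (Gordon): PV = PMT₁ / (r − g) = 47,033 / (r − 0.0177) = ¥3,604,061.

¥3,604,061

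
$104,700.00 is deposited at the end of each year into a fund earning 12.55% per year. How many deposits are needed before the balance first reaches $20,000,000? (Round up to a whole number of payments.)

Periodic rate r = 0.1255 per year.
Ordinary annuity FV: 20,000,000 = 104,700 × [((1+r)^n − 1)/r].
(1+r)^n = 1 + 20,000,000 × r / 104,700, so n = ln(1 + 20,000,000·r/104,700) / ln(1+r) = 27.22.
Round up to a whole number of payments: n = 28.

28 payments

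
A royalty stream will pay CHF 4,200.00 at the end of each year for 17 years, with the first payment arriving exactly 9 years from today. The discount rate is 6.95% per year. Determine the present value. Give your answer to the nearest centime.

Ordinary annuity of 17 payments, first payment at period 9.
Periodic rate r = 0.0695 per year.
The ordinary-annuity PV formula values the stream one period before the first payment (period 8); discount that back 8 periods:
PV₀ = 4,200 × [1 − (1+r)^−17] / r × (1+r)^−8 = CHF 24,038.18

CHF 24,038.18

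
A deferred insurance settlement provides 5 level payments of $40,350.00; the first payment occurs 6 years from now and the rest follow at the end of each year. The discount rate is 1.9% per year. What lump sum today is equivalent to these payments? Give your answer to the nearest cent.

$173,609.67

Ordinary annuity of 5 payments, first payment at period 6.
Periodic rate r = 0.019 per year.
The ordinary-annuity PV formula values the stream one period before the first payment (period 5); discount that back 5 periods:
PV₀ = 40,350 × [1 − (1+r)^−5] / r × (1+r)^−5 = $173,609.67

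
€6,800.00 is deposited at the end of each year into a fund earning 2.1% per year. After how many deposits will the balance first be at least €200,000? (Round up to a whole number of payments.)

24 payments

Periodic rate r = 0.021 per year.
Ordinary annuity FV: 200,000 = 6,800 × [((1+r)^n − 1)/r].
(1+r)^n = 1 + 200,000 × r / 6,800, so n = ln(1 + 200,000·r/6,800) / ln(1+r) = 23.14.
Round up to a whole number of payments: n = 24.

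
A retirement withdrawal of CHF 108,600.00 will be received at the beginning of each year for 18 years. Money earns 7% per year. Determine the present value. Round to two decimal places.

CHF 1,168,886.02

This is an annuity due: 18 payments of CHF 108,600.00 at the beginning of each year.
Periodic rate r = 0.07 per year.
PV = PMT × [(1 − (1+r)^−n)/r] × (1+r) = 108,600 × [1 − (1+r)^−18] / r × (1+r) = CHF 1,168,886.02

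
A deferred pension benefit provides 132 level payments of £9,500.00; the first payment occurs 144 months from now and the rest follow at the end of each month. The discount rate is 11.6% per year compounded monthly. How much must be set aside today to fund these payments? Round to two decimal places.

Ordinary annuity of 132 payments, first payment at period 144.
Periodic rate r = 0.116/12 per month; n is counted in months.
The ordinary-annuity PV formula values the stream one period before the first payment (period 143); discount that back 143 periods:
PV₀ = 9,500 × [1 − (1+r)^−132] / r × (1+r)^−143 = £178,566.13

£178,566.13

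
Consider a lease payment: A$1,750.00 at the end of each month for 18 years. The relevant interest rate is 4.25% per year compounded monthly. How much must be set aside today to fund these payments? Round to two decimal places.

A$263,876.98

This is an ordinary annuity: 216 payments of A$1,750.00 at the end of each month.
Periodic rate r = 0.0425/12 per month; n is counted in months.
PV = PMT × [(1 − (1+r)^−n)/r] = 1,750 × [1 − (1+r)^−216] / r = A$263,876.98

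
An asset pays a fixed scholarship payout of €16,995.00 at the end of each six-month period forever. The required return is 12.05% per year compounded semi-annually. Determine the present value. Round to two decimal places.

Periodic rate r = 0.1205/2 per half-year.
Level perpetuity: PV = PMT / r = 16,995 / (0.1205/2) = €282,074.69.

€282,074.69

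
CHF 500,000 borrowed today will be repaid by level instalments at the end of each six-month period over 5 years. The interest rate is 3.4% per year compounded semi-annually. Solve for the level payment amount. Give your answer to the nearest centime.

Level ordinary annuity; solve PV = PMT × [(1 − (1+r)^−n)/r] for PMT.
Periodic rate r = 0.034/2 per half-year; n is counted in half-years.
With n = 10: PMT = 500,000 / ([(1 − (1+r)^−n)/r]) = CHF 54,793.15

CHF 54,793.15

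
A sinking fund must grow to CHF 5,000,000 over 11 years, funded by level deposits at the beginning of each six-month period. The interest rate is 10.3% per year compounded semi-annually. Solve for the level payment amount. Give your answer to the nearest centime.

CHF 121,316.51

Level annuity due; solve FV = PMT × [((1+r)^n − 1)/r] × (1+r) for PMT.
Periodic rate r = 0.103/2 per half-year; n is counted in half-years.
With n = 22: PMT = 5,000,000 / ([((1+r)^n − 1)/r] × (1+r)) = CHF 121,316.51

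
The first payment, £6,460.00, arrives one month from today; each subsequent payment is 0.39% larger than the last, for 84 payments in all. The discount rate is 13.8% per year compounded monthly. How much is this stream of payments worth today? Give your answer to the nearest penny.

Periodic rate r = 0.138/12 per month; n is counted in months.
Growing ordinary annuity: PV = PMT₁ × [1 − ((1+g)/(1+r))^n] / (r − g) = 6,460 × [1 − ((1+0.0039)/(1+r))^84] / (r − 0.0039) = £398,889.89.

£398,889.89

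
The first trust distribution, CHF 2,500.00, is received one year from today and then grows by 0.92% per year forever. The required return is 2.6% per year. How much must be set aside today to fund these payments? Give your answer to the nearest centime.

Periodic rate r = 0.026 per year.
Growing perpetuity (Gordon): PV = PMT₁ / (r − g) = 2,500 / (r − 0.0092) = CHF 148,809.52.

CHF 148,809.52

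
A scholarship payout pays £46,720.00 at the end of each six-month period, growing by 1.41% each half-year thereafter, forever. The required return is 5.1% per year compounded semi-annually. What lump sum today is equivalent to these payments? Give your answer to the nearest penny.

Periodic rate r = 0.051/2 per half-year.
Growing perpetuity (Gordon): PV = PMT₁ / (r − g) = 46,720 / (r − 0.0141) = £4,098,245.61.

£4,098,245.61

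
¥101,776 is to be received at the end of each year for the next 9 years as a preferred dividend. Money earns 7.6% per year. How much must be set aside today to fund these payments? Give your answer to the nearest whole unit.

¥646,496

This is an ordinary annuity: 9 payments of ¥101,776 at the end of each year.
Periodic rate r = 0.076 per year.
PV = PMT × [(1 − (1+r)^−n)/r] = 101,776 × [1 − (1+r)^−9] / r = ¥646,496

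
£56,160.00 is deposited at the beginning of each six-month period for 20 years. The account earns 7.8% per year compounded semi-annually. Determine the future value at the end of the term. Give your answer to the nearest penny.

This is an annuity due: 40 deposits of £56,160.00 at the beginning of each six-month period.
Periodic rate r = 0.078/2 per half-year; n is counted in half-years.
FV = PMT × [((1+r)^n − 1)/r] × (1+r) = 56,160 × [(1+r)^40 − 1] / r × (1+r) = £5,415,779.72

£5,415,779.72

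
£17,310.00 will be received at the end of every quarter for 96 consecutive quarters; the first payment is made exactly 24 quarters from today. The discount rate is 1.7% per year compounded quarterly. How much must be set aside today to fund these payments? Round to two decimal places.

£1,235,582.56

Ordinary annuity of 96 payments, first payment at period 24.
Periodic rate r = 0.017/4 per quarter; n is counted in quarters.
The ordinary-annuity PV formula values the stream one period before the first payment (period 23); discount that back 23 periods:
PV₀ = 17,310 × [1 − (1+r)^−96] / r × (1+r)^−23 = £1,235,582.56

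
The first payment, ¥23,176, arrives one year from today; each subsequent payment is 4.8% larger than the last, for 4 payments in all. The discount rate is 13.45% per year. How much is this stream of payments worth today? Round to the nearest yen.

Periodic rate r = 0.1345 per year.
Growing ordinary annuity: PV = PMT₁ × [1 − ((1+g)/(1+r))^n] / (r − g) = 23,176 × [1 − ((1+0.048)/(1+r))^4] / (r − 0.048) = ¥72,834.

¥72,834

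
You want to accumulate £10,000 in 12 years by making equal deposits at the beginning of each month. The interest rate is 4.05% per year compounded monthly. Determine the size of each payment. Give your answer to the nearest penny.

£53.86

Level annuity due; solve FV = PMT × [((1+r)^n − 1)/r] × (1+r) for PMT.
Periodic rate r = 0.0405/12 per month; n is counted in months.
With n = 144: PMT = 10,000 / ([((1+r)^n − 1)/r] × (1+r)) = £53.86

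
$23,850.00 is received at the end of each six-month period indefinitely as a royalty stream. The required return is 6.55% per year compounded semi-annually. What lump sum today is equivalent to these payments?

Periodic rate r = 0.0655/2 per half-year.
Level perpetuity: PV = PMT / r = 23,850 / (0.0655/2) = $728,244.27.

$728,244.27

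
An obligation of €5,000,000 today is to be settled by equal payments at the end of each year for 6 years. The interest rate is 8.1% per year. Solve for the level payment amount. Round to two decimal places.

€1,084,860.18

Level ordinary annuity; solve PV = PMT × [(1 − (1+r)^−n)/r] for PMT.
Periodic rate r = 0.081 per year.
With n = 6: PMT = 5,000,000 / ([(1 − (1+r)^−n)/r]) = €1,084,860.18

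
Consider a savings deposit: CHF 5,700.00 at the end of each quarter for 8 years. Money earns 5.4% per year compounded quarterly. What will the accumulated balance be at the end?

This is an ordinary annuity: 32 deposits of CHF 5,700.00 at the end of each quarter.
Periodic rate r = 0.054/4 per quarter; n is counted in quarters.
FV = PMT × [((1+r)^n − 1)/r] = 5,700 × [(1+r)^32 − 1] / r = CHF 226,264.64

CHF 226,264.64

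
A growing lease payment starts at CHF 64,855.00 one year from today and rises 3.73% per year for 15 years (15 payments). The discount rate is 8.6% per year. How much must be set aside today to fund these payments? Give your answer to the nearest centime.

Periodic rate r = 0.086 per year.
Growing ordinary annuity: PV = PMT₁ × [1 − ((1+g)/(1+r))^n] / (r − g) = 64,855 × [1 − ((1+0.0373)/(1+r))^15] / (r − 0.0373) = CHF 662,560.50.

CHF 662,560.50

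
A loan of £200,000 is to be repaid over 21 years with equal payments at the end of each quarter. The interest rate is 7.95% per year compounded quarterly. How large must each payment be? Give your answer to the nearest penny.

£4,916.21

Level ordinary annuity; solve PV = PMT × [(1 − (1+r)^−n)/r] for PMT.
Periodic rate r = 0.0795/4 per quarter; n is counted in quarters.
With n = 84: PMT = 200,000 / ([(1 − (1+r)^−n)/r]) = £4,916.21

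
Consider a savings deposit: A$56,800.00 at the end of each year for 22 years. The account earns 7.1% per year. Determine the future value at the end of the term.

This is an ordinary annuity: 22 deposits of A$56,800.00 at the end of each year.
Periodic rate r = 0.071 per year.
FV = PMT × [((1+r)^n − 1)/r] = 56,800 × [(1+r)^22 − 1] / r = A$2,817,914.88

A$2,817,914.88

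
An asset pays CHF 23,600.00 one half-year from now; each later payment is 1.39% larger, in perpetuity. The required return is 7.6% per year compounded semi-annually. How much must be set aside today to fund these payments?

CHF 979,253.11

Periodic rate r = 0.076/2 per half-year.
Growing perpetuity (Gordon): PV = PMT₁ / (r − g) = 23,600 / (r − 0.0139) = CHF 979,253.11.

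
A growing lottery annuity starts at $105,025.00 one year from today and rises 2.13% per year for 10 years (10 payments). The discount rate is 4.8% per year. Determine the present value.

$894,721.97

Periodic rate r = 0.048 per year.
Growing ordinary annuity: PV = PMT₁ × [1 − ((1+g)/(1+r))^n] / (r − g) = 105,025 × [1 − ((1+0.0213)/(1+r))^10] / (r − 0.0213) = $894,721.97.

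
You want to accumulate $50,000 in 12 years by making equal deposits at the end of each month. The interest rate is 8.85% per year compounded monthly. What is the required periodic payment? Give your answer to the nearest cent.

Level ordinary annuity; solve FV = PMT × [((1+r)^n − 1)/r] for PMT.
Periodic rate r = 0.0885/12 per month; n is counted in months.
With n = 144: PMT = 50,000 / ([((1+r)^n − 1)/r]) = $196.05

$196.05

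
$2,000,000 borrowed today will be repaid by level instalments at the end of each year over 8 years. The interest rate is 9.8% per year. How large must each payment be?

$372,162.83

Level ordinary annuity; solve PV = PMT × [(1 − (1+r)^−n)/r] for PMT.
Periodic rate r = 0.098 per year.
With n = 8: PMT = 2,000,000 / ([(1 − (1+r)^−n)/r]) = $372,162.83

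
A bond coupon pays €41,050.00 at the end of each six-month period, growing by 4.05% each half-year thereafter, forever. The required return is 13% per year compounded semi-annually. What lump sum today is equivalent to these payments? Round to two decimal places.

Periodic rate r = 0.13/2 per half-year.
Growing perpetuity (Gordon): PV = PMT₁ / (r − g) = 41,050 / (r − 0.0405) = €1,675,510.20.

€1,675,510.20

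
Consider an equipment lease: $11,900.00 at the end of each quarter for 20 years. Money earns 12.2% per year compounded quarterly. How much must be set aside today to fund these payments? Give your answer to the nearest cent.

$354,893.77

This is an ordinary annuity: 80 payments of $11,900.00 at the end of each quarter.
Periodic rate r = 0.122/4 per quarter; n is counted in quarters.
PV = PMT × [(1 − (1+r)^−n)/r] = 11,900 × [1 − (1+r)^−80] / r = $354,893.77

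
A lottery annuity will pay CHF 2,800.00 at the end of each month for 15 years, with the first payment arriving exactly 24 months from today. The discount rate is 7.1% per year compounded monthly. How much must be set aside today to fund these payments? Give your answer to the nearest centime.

Ordinary annuity of 180 payments, first payment at period 24.
Periodic rate r = 0.071/12 per month; n is counted in months.
The ordinary-annuity PV formula values the stream one period before the first payment (period 23); discount that back 23 periods:
PV₀ = 2,800 × [1 − (1+r)^−180] / r × (1+r)^−23 = CHF 270,307.32

CHF 270,307.32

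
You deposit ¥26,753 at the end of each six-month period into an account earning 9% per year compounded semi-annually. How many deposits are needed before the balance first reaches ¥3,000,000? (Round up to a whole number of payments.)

41 payments

Periodic rate r = 0.09/2 per half-year; n is counted in half-years.
Ordinary annuity FV: 3,000,000 = 26,753 × [((1+r)^n − 1)/r].
(1+r)^n = 1 + 3,000,000 × r / 26,753, so n = ln(1 + 3,000,000·r/26,753) / ln(1+r) = 40.88.
Round up to a whole number of payments: n = 41.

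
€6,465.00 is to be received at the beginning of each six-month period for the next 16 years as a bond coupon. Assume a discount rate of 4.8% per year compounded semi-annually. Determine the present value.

€146,700.64

This is an annuity due: 32 payments of €6,465.00 at the beginning of each six-month period.
Periodic rate r = 0.048/2 per half-year; n is counted in half-years.
PV = PMT × [(1 − (1+r)^−n)/r] × (1+r) = 6,465 × [1 − (1+r)^−32] / r × (1+r) = €146,700.64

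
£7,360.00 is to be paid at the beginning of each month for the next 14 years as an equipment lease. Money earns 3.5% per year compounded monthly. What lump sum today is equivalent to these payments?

This is an annuity due: 168 payments of £7,360.00 at the beginning of each month.
Periodic rate r = 0.035/12 per month; n is counted in months.
PV = PMT × [(1 − (1+r)^−n)/r] × (1+r) = 7,360 × [1 − (1+r)^−168] / r × (1+r) = £979,254.54

£979,254.54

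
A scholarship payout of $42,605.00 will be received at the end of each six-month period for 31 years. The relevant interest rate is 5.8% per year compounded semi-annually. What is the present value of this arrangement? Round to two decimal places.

$1,219,500.71

This is an ordinary annuity: 62 payments of $42,605.00 at the end of each six-month period.
Periodic rate r = 0.058/2 per half-year; n is counted in half-years.
PV = PMT × [(1 − (1+r)^−n)/r] = 42,605 × [1 − (1+r)^−62] / r = $1,219,500.71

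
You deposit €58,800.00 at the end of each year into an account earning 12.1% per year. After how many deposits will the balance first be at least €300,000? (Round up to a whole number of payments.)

5 payments

Periodic rate r = 0.121 per year.
Ordinary annuity FV: 300,000 = 58,800 × [((1+r)^n − 1)/r].
(1+r)^n = 1 + 300,000 × r / 58,800, so n = ln(1 + 300,000·r/58,800) / ln(1+r) = 4.21.
Round up to a whole number of payments: n = 5.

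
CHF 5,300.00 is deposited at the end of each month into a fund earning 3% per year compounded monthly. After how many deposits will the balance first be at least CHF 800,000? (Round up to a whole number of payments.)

Periodic rate r = 0.03/12 per month; n is counted in months.
Ordinary annuity FV: 800,000 = 5,300 × [((1+r)^n − 1)/r].
(1+r)^n = 1 + 800,000 × r / 5,300, so n = ln(1 + 800,000·r/5,300) / ln(1+r) = 128.23.
Round up to a whole number of payments: n = 129.

129 payments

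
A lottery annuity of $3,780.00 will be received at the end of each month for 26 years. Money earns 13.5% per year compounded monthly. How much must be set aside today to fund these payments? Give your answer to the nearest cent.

$325,755.84

This is an ordinary annuity: 312 payments of $3,780.00 at the end of each month.
Periodic rate r = 0.135/12 per month; n is counted in months.
PV = PMT × [(1 − (1+r)^−n)/r] = 3,780 × [1 − (1+r)^−312] / r = $325,755.84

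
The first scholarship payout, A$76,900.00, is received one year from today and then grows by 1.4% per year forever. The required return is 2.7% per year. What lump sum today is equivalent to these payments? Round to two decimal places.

A$5,915,384.62

Periodic rate r = 0.027 per year.
Growing perpetuity (Gordon): PV = PMT₁ / (r − g) = 76,900 / (r − 0.014) = A$5,915,384.62.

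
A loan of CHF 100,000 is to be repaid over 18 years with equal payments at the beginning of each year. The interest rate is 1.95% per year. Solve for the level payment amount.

Level annuity due; solve PV = PMT × [(1 − (1+r)^−n)/r] × (1+r) for PMT.
Periodic rate r = 0.0195 per year.
With n = 18: PMT = 100,000 / ([(1 − (1+r)^−n)/r] × (1+r)) = CHF 6,513.90

CHF 6,513.90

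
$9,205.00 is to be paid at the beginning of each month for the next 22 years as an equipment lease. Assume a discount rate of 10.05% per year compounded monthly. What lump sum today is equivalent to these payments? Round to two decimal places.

This is an annuity due: 264 payments of $9,205.00 at the beginning of each month.
Periodic rate r = 0.1005/12 per month; n is counted in months.
PV = PMT × [(1 − (1+r)^−n)/r] × (1+r) = 9,205 × [1 − (1+r)^−264] / r × (1+r) = $985,725.25

$985,725.25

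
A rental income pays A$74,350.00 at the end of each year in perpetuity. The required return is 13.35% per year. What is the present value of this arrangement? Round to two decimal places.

Periodic rate r = 0.1335 per year.
Level perpetuity: PV = PMT / r = 74,350 / (0.1335) = A$556,928.84.

A$556,928.84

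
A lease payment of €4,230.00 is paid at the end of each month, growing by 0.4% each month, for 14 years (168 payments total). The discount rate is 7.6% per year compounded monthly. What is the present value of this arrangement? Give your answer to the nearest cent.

€585,431.65

Periodic rate r = 0.076/12 per month; n is counted in months.
Growing ordinary annuity: PV = PMT₁ × [1 − ((1+g)/(1+r))^n] / (r − g) = 4,230 × [1 − ((1+0.004)/(1+r))^168] / (r − 0.004) = €585,431.65.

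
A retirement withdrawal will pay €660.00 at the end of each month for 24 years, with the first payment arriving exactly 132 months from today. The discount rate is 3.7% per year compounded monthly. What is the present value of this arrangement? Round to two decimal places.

€84,085.68

Ordinary annuity of 288 payments, first payment at period 132.
Periodic rate r = 0.037/12 per month; n is counted in months.
The ordinary-annuity PV formula values the stream one period before the first payment (period 131); discount that back 131 periods:
PV₀ = 660 × [1 − (1+r)^−288] / r × (1+r)^−131 = €84,085.68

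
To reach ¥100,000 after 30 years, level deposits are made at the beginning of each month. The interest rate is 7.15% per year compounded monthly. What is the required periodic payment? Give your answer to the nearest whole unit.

¥79

Level annuity due; solve FV = PMT × [((1+r)^n − 1)/r] × (1+r) for PMT.
Periodic rate r = 0.0715/12 per month; n is counted in months.
With n = 360: PMT = 100,000 / ([((1+r)^n − 1)/r] × (1+r)) = ¥79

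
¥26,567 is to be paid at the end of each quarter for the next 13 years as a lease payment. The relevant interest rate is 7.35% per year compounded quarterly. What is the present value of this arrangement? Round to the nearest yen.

¥884,887

This is an ordinary annuity: 52 payments of ¥26,567 at the end of each quarter.
Periodic rate r = 0.0735/4 per quarter; n is counted in quarters.
PV = PMT × [(1 − (1+r)^−n)/r] = 26,567 × [1 − (1+r)^−52] / r = ¥884,887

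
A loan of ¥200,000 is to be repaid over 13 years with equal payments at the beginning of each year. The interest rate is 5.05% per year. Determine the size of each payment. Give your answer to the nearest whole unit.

¥20,329

Level annuity due; solve PV = PMT × [(1 − (1+r)^−n)/r] × (1+r) for PMT.
Periodic rate r = 0.0505 per year.
With n = 13: PMT = 200,000 / ([(1 − (1+r)^−n)/r] × (1+r)) = ¥20,329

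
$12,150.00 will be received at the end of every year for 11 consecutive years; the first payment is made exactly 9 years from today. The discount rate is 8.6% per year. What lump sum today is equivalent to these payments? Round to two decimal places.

Ordinary annuity of 11 payments, first payment at period 9.
Periodic rate r = 0.086 per year.
The ordinary-annuity PV formula values the stream one period before the first payment (period 8); discount that back 8 periods:
PV₀ = 12,150 × [1 − (1+r)^−11] / r × (1+r)^−8 = $43,554.24

$43,554.24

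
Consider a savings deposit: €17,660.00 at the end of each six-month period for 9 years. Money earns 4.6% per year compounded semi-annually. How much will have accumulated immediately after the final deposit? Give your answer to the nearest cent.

€388,350.77

This is an ordinary annuity: 18 deposits of €17,660.00 at the end of each six-month period.
Periodic rate r = 0.046/2 per half-year; n is counted in half-years.
FV = PMT × [((1+r)^n − 1)/r] = 17,660 × [(1+r)^18 − 1] / r = €388,350.77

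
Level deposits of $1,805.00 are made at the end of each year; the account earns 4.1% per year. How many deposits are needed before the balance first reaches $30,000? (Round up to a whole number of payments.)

Periodic rate r = 0.041 per year.
Ordinary annuity FV: 30,000 = 1,805 × [((1+r)^n − 1)/r].
(1+r)^n = 1 + 30,000 × r / 1,805, so n = ln(1 + 30,000·r/1,805) / ln(1+r) = 12.93.
Round up to a whole number of payments: n = 13.

13 payments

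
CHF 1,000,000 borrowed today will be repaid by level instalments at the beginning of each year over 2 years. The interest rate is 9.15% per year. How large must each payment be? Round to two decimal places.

Level annuity due; solve PV = PMT × [(1 − (1+r)^−n)/r] × (1+r) for PMT.
Periodic rate r = 0.0915 per year.
With n = 2: PMT = 1,000,000 / ([(1 − (1+r)^−n)/r] × (1+r)) = CHF 521,874.25

CHF 521,874.25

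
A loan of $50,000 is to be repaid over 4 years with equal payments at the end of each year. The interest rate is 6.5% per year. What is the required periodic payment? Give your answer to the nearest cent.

$14,595.14

Level ordinary annuity; solve PV = PMT × [(1 − (1+r)^−n)/r] for PMT.
Periodic rate r = 0.065 per year.
With n = 4: PMT = 50,000 / ([(1 − (1+r)^−n)/r]) = $14,595.14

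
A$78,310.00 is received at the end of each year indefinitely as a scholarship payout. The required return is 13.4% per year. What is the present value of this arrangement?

Periodic rate r = 0.134 per year.
Level perpetuity: PV = PMT / r = 78,310 / (0.134) = A$584,402.99.

A$584,402.99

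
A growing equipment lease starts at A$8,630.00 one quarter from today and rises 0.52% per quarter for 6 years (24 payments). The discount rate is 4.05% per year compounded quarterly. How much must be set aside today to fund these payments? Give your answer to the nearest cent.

A$193,947.90

Periodic rate r = 0.0405/4 per quarter; n is counted in quarters.
Growing ordinary annuity: PV = PMT₁ × [1 − ((1+g)/(1+r))^n] / (r − g) = 8,630 × [1 − ((1+0.0052)/(1+r))^24] / (r − 0.0052) = A$193,947.90.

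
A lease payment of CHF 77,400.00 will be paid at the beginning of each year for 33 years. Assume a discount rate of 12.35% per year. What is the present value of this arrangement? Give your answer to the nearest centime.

This is an annuity due: 33 payments of CHF 77,400.00 at the beginning of each year.
Periodic rate r = 0.1235 per year.
PV = PMT × [(1 − (1+r)^−n)/r] × (1+r) = 77,400 × [1 − (1+r)^−33] / r × (1+r) = CHF 689,029.04

CHF 689,029.04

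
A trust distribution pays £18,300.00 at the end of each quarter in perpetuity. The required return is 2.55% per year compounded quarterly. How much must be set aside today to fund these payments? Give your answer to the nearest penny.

£2,870,588.24

Periodic rate r = 0.0255/4 per quarter.
Level perpetuity: PV = PMT / r = 18,300 / (0.0255/4) = £2,870,588.24.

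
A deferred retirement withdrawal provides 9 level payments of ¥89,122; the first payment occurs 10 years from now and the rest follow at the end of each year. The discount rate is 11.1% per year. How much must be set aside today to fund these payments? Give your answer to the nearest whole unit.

Ordinary annuity of 9 payments, first payment at period 10.
Periodic rate r = 0.111 per year.
The ordinary-annuity PV formula values the stream one period before the first payment (period 9); discount that back 9 periods:
PV₀ = 89,122 × [1 − (1+r)^−9] / r × (1+r)^−9 = ¥190,612

¥190,612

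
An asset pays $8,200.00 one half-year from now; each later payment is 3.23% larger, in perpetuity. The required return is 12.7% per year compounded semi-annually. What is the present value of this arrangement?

Periodic rate r = 0.127/2 per half-year.
Growing perpetuity (Gordon): PV = PMT₁ / (r − g) = 8,200 / (r − 0.0323) = $262,820.51.

$262,820.51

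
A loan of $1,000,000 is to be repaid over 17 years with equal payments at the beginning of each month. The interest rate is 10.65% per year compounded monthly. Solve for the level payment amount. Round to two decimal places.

$10,533.78

Level annuity due; solve PV = PMT × [(1 − (1+r)^−n)/r] × (1+r) for PMT.
Periodic rate r = 0.1065/12 per month; n is counted in months.
With n = 204: PMT = 1,000,000 / ([(1 − (1+r)^−n)/r] × (1+r)) = $10,533.78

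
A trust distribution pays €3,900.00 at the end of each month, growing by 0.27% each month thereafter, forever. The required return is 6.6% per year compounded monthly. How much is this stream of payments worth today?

Periodic rate r = 0.066/12 per month.
Growing perpetuity (Gordon): PV = PMT₁ / (r − g) = 3,900 / (r − 0.0027) = €1,392,857.14.

€1,392,857.14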